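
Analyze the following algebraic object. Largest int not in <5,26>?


gcd(5,26)=1 => F=ab-a-b=5*26-5-26=130-31=99


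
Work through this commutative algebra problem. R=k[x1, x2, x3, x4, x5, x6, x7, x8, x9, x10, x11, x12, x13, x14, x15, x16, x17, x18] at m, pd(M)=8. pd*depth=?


pd+depth=18
depth=18-8=10
pd*depth=8*10=80


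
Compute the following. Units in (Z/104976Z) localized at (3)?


Local ring = Z/6561Z.
phi(6561) = 3^7*(3-1) = 4374


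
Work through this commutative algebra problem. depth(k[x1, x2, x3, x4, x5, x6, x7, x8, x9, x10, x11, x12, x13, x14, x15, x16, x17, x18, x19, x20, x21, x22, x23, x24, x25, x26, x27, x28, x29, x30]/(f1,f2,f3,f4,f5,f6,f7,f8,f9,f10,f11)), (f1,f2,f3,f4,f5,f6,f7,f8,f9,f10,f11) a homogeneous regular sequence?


depth(R)=30
depth(R/I)=30-11=19


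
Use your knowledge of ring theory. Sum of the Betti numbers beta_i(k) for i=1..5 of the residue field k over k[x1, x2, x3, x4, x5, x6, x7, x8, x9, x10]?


Koszul resolution: beta_i(k)=C(n,i), n=10
C(10,1)=10, C(10,2)=45, C(10,3)=120, C(10,4)=210, C(10,5)=252
Sum=637


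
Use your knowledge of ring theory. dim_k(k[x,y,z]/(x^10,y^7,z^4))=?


Basis: x^iy^jz^k, i<10,j<7,k<4
10*7*4=280


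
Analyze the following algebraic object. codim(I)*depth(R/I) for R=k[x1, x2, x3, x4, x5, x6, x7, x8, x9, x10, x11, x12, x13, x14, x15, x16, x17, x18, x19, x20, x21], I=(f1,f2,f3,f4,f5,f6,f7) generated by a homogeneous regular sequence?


codim=7, depth=dim(R/I)=21-7=14
Product=7*14=98


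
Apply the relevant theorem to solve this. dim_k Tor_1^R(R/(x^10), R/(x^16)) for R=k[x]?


Tor_1(R/I,R/J)=(I cap J)/IJ=(x^16)/(x^26)
dim=26-16=min(10,16)=10


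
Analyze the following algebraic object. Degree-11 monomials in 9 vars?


C(d+n-1,n-1)=C(19,8)=75582


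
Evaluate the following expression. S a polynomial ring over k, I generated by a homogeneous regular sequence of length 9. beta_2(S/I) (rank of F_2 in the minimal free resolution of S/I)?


Regular sequence => Koszul complex is the minimal free resolution.
Syz_1 minimally generated by Koszul relations f_i*e_j - f_j*e_i (i<j): mu(Syz_1) = beta_2 = C(m,2) = m(m-1)/2
m=9
9*8/2 = 36


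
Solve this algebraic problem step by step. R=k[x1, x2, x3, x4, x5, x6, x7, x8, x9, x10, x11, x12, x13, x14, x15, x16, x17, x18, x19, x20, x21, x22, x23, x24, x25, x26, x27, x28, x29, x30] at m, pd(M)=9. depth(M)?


pd+depth=depth(R)=30
depth=30-9=21


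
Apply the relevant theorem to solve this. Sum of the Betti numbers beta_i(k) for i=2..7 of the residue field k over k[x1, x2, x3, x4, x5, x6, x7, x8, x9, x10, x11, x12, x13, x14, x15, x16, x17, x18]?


Koszul resolution: beta_i(k)=C(n,i), n=18
C(18,2)=153, C(18,3)=816, C(18,4)=3060, C(18,5)=8568, C(18,6)=18564, C(18,7)=31824
Sum=62985


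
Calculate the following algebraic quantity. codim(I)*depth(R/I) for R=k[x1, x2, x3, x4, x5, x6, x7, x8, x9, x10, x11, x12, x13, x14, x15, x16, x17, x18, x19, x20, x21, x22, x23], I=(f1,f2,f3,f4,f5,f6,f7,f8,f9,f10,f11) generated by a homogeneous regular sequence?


codim=11, depth=dim(R/I)=23-11=12
Product=11*12=132


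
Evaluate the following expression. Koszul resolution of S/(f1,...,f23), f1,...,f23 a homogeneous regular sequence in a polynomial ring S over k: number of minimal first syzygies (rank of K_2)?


Regular sequence => Koszul complex is the minimal free resolution.
Syz_1 minimally generated by Koszul relations f_i*e_j - f_j*e_i (i<j): mu(Syz_1) = beta_2 = C(m,2) = m(m-1)/2
m=23
23*22/2 = 253


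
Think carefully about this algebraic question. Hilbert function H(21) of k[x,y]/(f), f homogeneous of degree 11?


H(t)=d for t>=d-1.
d=11, t=21
H(21)=11


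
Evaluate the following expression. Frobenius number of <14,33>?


gcd(14,33)=1 => F=ab-a-b=14*33-14-33=462-47=415


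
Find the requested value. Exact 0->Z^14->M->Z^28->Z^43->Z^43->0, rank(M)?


Alt sum=0:
(-1)^0*14 + (-1)^1*? + (-1)^2*28 + (-1)^3*43 + (-1)^4*43=0
rank(M)=42


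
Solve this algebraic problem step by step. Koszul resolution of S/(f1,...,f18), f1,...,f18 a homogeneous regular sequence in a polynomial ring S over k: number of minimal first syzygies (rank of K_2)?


Regular sequence => Koszul complex is the minimal free resolution.
Syz_1 minimally generated by Koszul relations f_i*e_j - f_j*e_i (i<j): mu(Syz_1) = beta_2 = C(m,2) = m(m-1)/2
m=18
18*17/2 = 153


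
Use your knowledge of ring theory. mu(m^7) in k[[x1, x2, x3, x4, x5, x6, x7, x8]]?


C(n+d-1,d)=C(14,7)=3432


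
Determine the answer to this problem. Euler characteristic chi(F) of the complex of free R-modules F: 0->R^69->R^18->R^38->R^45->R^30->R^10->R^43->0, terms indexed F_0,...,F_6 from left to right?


chi = sum (-1)^i * rank:
(-1)^0*69=69
(-1)^1*18=-18
(-1)^2*38=38
(-1)^3*45=-45
(-1)^4*30=30
(-1)^5*10=-10
(-1)^6*43=43
chi=107


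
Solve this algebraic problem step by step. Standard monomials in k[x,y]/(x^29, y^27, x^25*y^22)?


k[x,y]/I, I = (x^29, y^27, x^25*y^22)
Rect: 29x27=783. Corner: (29-25)x(27-22)=20.
dim = 783-20 = 763


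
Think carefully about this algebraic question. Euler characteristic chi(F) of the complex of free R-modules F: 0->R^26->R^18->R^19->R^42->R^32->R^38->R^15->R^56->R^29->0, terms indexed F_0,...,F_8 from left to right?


chi = sum (-1)^i * rank:
(-1)^0*26=26
(-1)^1*18=-18
(-1)^2*19=19
(-1)^3*42=-42
(-1)^4*32=32
(-1)^5*38=-38
(-1)^6*15=15
(-1)^7*56=-56
(-1)^8*29=29
chi=-33


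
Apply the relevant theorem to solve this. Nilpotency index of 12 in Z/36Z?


12^k mod 36:
k=1: 12
k=2: 0
First zero at k = 2


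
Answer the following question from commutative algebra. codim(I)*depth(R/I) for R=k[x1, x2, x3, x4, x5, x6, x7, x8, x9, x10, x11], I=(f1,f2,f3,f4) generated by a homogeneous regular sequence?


codim=4, depth=dim(R/I)=11-4=7
Product=4*7=28


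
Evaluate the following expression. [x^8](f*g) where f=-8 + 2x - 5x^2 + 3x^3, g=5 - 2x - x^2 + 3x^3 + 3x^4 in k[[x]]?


[x^8] = sum a_i*b_j, i+j=8
Sum=0


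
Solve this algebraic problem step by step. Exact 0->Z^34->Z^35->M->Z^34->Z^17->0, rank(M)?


Alt sum=0:
(-1)^0*34 + (-1)^1*35 + (-1)^2*? + (-1)^3*34 + (-1)^4*17=0
rank(M)=18


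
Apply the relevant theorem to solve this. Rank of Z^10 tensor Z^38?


rank(M(x)N) = rank(M)*rank(N)
10*38 = 380


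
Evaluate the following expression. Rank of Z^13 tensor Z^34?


rank(M(x)N) = rank(M)*rank(N)
13*34 = 442


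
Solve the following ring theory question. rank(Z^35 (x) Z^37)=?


rank(M(x)N) = rank(M)*rank(N)
35*37 = 1295


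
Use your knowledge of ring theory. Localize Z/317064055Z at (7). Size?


7-primary part: 317064055=7^8*55
Size=7^8=5764801


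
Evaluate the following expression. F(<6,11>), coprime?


gcd(6,11)=1 => F=ab-a-b=6*11-6-11=66-17=49


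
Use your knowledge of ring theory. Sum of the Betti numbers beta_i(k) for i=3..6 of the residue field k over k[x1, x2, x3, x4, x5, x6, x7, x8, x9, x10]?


Koszul resolution: beta_i(k)=C(n,i), n=10
C(10,3)=120, C(10,4)=210, C(10,5)=252, C(10,6)=210
Sum=792


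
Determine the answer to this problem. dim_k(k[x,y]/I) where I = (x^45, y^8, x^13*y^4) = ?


k[x,y]/I, I = (x^45, y^8, x^13*y^4)
Rect: 45x8=360. Corner: (45-13)x(8-4)=128.
dim = 360-128 = 232


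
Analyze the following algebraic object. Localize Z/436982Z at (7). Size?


7-primary part: 436982=7^5*26
Size=7^5=16807


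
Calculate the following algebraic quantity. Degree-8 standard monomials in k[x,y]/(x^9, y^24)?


k[x,y], I = (x^9, y^24), d = 8
Need i < 9 and d-i < 24.
Range: 0 <= i <= 8.
H(8) = 9


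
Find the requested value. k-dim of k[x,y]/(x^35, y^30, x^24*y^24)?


k[x,y]/I, I = (x^35, y^30, x^24*y^24)
Rect: 35x30=1050. Corner: (35-24)x(30-24)=66.
dim = 1050-66 = 984


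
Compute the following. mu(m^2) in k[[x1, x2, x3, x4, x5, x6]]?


C(n+d-1,d)=C(7,2)=21


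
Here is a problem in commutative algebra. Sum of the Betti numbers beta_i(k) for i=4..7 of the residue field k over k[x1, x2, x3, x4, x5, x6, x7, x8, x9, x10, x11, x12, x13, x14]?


Koszul resolution: beta_i(k)=C(n,i), n=14
C(14,4)=1001, C(14,5)=2002, C(14,6)=3003, C(14,7)=3432
Sum=9438


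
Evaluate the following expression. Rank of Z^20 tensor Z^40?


rank(M(x)N) = rank(M)*rank(N)
20*40 = 800


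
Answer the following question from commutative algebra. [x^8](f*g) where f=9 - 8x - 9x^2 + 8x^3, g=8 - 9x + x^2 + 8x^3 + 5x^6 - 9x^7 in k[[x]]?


[x^8] = sum a_i*b_j, i+j=8
  -8*-9=72
  -9*5=-45
Sum=27


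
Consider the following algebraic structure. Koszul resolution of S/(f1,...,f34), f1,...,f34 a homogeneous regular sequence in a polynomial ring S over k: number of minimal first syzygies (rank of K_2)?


Regular sequence => Koszul complex is the minimal free resolution.
Syz_1 minimally generated by Koszul relations f_i*e_j - f_j*e_i (i<j): mu(Syz_1) = beta_2 = C(m,2) = m(m-1)/2
m=34
34*33/2 = 561


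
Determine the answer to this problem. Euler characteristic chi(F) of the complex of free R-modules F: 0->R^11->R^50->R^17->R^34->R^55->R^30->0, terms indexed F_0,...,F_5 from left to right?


chi = sum (-1)^i * rank:
(-1)^0*11=11
(-1)^1*50=-50
(-1)^2*17=17
(-1)^3*34=-34
(-1)^4*55=55
(-1)^5*30=-30
chi=-31


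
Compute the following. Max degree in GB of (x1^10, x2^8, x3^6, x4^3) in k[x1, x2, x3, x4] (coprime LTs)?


Pure powers, coprime LTs => already GB.
Degrees: 10, 8, 6, 3
Max=10


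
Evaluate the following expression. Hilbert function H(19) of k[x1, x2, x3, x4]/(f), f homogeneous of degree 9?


C(22,3)-C(13,3)=1540-286=1254


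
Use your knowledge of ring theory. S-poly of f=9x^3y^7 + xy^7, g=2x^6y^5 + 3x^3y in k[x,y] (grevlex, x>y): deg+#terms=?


LT(f)=9x^3y^7, LT(g)=2x^6y^5
lcm(LM)=x^6y^7
S(f,g) (scaled by 18 to clear denominators) = 2x^3*f - 9y^2*g = 2x^4y^7 - 27x^3y^3
2 terms, deg 11.
11+2=13


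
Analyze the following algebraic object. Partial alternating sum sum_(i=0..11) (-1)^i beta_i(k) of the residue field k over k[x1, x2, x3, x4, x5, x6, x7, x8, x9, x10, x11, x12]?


Koszul resolution: beta_i(k)=C(n,i), n=12
sum_(i=0..p) (-1)^i C(n,i) = (-1)^p C(n-1,p)
(-1)^11*C(11,11) = (-1)^11*1 = -1


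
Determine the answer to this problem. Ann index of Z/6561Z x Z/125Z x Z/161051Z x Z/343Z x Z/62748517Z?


Exponent = lcm of the cyclic orders; pairwise coprime => product.
3^8*5^3*11^5*7^3*13^7=6561*125*161051*343*62748517=2842765673937844780125


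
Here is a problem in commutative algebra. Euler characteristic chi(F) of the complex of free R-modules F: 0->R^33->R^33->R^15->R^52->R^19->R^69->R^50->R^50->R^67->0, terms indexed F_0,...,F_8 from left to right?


chi = sum (-1)^i * rank:
(-1)^0*33=33
(-1)^1*33=-33
(-1)^2*15=15
(-1)^3*52=-52
(-1)^4*19=19
(-1)^5*69=-69
(-1)^6*50=50
(-1)^7*50=-50
(-1)^8*67=67
chi=-20


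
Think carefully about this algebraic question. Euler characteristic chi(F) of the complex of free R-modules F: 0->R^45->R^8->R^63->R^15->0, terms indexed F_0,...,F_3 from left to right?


chi = sum (-1)^i * rank:
(-1)^0*45=45
(-1)^1*8=-8
(-1)^2*63=63
(-1)^3*15=-15
chi=85


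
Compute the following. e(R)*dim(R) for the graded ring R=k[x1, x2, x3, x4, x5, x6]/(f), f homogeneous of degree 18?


e(R)=deg(f)=18, dim(R)=6-1=5
e*dim=18*5=90


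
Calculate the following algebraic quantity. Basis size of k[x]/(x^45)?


Basis: 1,x,...,x^44
dim=45


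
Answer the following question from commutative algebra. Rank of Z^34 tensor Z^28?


rank(M(x)N) = rank(M)*rank(N)
34*28 = 952


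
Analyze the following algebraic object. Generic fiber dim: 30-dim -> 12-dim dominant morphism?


dim(fiber)=dim(X)-dim(Y)=30-12=18


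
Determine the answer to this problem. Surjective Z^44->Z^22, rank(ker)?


rank(ker) = 44-22 = 22


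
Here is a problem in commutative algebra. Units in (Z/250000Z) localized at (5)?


Local ring = Z/15625Z.
phi(15625) = 5^5*(5-1) = 12500


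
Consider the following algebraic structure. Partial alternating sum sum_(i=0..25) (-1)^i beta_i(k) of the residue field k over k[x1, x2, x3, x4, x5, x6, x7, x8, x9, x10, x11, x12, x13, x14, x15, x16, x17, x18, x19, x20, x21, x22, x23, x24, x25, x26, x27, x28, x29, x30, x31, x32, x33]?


Koszul resolution: beta_i(k)=C(n,i), n=33
sum_(i=0..p) (-1)^i C(n,i) = (-1)^p C(n-1,p)
(-1)^25*C(32,25) = (-1)^25*3365856 = -3365856


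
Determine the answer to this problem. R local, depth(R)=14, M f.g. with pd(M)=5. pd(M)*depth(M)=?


pd+depth=14
depth=14-5=9
pd*depth=5*9=45


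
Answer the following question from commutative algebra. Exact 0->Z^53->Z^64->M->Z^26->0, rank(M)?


Alt sum=0:
(-1)^0*53 + (-1)^1*64 + (-1)^2*? + (-1)^3*26=0
rank(M)=37


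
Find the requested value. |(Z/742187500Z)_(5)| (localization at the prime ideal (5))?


5-primary part: 742187500=5^10*76
Size=5^10=9765625


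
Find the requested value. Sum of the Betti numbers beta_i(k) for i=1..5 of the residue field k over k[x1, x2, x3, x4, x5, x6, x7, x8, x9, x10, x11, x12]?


Koszul resolution: beta_i(k)=C(n,i), n=12
C(12,1)=12, C(12,2)=66, C(12,3)=220, C(12,4)=495, C(12,5)=792
Sum=1585


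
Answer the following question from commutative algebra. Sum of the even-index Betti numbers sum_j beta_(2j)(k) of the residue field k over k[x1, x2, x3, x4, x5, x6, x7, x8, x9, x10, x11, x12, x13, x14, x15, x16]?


Koszul resolution: beta_i(k)=C(n,i), n=16
sum_even C(16,i) = 2^(n-1) = 2^15 = 32768


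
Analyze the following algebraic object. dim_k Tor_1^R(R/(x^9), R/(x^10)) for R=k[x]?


Tor_1(R/I,R/J)=(I cap J)/IJ=(x^10)/(x^19)
dim=19-10=min(9,10)=9


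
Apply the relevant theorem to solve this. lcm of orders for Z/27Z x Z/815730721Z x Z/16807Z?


Exponent = lcm of the cyclic orders; pairwise coprime => product.
3^3*13^8*7^5=27*815730721*16807=370169628151869


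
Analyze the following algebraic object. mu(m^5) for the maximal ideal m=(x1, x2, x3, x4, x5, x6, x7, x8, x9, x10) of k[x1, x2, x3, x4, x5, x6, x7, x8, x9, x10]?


Graded Nakayama: mu(m^d) = dim_k (m^d/m^(d+1)) = #degree-5 monomials in 10 vars
C(n+d-1,d)=C(14,5)=2002


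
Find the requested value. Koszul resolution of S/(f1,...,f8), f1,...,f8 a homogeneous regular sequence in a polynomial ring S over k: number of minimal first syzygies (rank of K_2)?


Regular sequence => Koszul complex is the minimal free resolution.
Syz_1 minimally generated by Koszul relations f_i*e_j - f_j*e_i (i<j): mu(Syz_1) = beta_2 = C(m,2) = m(m-1)/2
m=8
8*7/2 = 28


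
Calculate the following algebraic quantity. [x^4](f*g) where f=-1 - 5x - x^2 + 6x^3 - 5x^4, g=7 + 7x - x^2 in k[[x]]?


[x^4] = sum a_i*b_j, i+j=4
  -1*-1=1
  6*7=42
  -5*7=-35
Sum=8


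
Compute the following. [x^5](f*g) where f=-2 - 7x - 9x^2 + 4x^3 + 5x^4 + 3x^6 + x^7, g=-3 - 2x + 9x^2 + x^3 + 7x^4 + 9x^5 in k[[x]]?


[x^5] = sum a_i*b_j, i+j=5
  -2*9=-18
  -7*7=-49
  -9*1=-9
  4*9=36
  5*-2=-10
Sum=-50


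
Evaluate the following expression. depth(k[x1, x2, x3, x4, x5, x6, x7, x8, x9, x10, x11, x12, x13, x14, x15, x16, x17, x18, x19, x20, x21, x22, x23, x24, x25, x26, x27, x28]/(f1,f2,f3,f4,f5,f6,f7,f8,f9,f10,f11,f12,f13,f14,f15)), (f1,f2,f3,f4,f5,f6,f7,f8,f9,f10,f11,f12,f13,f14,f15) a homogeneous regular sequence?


depth(R)=28
depth(R/I)=28-15=13


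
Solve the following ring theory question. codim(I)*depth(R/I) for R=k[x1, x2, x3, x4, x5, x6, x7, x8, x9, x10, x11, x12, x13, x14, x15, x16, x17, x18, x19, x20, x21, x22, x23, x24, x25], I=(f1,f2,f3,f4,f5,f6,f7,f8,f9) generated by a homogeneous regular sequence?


codim=9, depth=dim(R/I)=25-9=16
Product=9*16=144


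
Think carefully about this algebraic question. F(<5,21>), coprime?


gcd(5,21)=1 => F=ab-a-b=5*21-5-21=105-26=79


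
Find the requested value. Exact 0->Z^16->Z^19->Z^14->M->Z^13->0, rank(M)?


Alt sum=0:
(-1)^0*16 + (-1)^1*19 + (-1)^2*14 + (-1)^3*? + (-1)^4*13=0
rank(M)=24


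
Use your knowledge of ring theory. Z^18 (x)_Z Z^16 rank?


rank(M(x)N) = rank(M)*rank(N)
18*16 = 288


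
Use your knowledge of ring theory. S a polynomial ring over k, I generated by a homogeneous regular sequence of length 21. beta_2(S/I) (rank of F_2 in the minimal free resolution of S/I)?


Regular sequence => Koszul complex is the minimal free resolution.
Syz_1 minimally generated by Koszul relations f_i*e_j - f_j*e_i (i<j): mu(Syz_1) = beta_2 = C(m,2) = m(m-1)/2
m=21
21*20/2 = 210


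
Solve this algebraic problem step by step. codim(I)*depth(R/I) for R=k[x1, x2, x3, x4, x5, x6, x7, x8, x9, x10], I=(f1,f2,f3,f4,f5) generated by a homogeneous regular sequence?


codim=5, depth=dim(R/I)=10-5=5
Product=5*5=25


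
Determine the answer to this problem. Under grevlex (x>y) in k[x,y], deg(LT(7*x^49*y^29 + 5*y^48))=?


LT: 7*x^49*y^29
deg_x=49, deg_y=29
Total=49+29=78


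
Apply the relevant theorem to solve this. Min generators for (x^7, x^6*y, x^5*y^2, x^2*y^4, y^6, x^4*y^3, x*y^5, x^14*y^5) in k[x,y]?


Remove redundant (divisible by others).
x^14*y^5 redundant.
Min: x^7, x^6*y, x^5*y^2, x^4*y^3, x^2*y^4, x*y^5, y^6
Count=7


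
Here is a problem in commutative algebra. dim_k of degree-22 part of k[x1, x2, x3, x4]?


C(d+n-1,n-1)=C(25,3)=2300


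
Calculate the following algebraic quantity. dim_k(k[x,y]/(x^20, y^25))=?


Basis: x^i*y^j, i<20, j<25
20*25=500


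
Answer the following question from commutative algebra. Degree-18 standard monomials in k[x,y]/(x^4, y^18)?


k[x,y], I = (x^4, y^18), d = 18
Need i < 4 and d-i < 18.
Range: 1 <= i <= 3.
H(18) = 3


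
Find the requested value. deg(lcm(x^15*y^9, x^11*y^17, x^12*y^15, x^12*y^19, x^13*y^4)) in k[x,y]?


lcm = componentwise max:
x: max(15,11,12,12,13)=15
y: max(9,17,15,19,4)=19
Total=15+19=34


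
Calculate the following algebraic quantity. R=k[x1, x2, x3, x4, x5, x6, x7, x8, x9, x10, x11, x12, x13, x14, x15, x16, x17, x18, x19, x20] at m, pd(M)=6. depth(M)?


pd+depth=depth(R)=20
depth=20-6=14


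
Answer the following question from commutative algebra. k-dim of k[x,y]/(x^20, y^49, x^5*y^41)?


k[x,y]/I, I = (x^20, y^49, x^5*y^41)
Rect: 20x49=980. Corner: (20-5)x(49-41)=120.
dim = 980-120 = 860


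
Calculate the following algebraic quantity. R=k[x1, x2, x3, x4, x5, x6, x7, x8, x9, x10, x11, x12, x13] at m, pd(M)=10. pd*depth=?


pd+depth=13
depth=13-10=3
pd*depth=10*3=30


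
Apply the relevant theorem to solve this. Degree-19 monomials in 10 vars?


C(d+n-1,n-1)=C(28,9)=6906900


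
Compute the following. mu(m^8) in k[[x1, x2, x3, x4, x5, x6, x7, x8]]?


C(n+d-1,d)=C(15,8)=6435


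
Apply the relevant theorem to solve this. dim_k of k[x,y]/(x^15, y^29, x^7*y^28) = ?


k[x,y]/I, I = (x^15, y^29, x^7*y^28)
Rect: 15x29=435. Corner: (15-7)x(29-28)=8.
dim = 435-8 = 427


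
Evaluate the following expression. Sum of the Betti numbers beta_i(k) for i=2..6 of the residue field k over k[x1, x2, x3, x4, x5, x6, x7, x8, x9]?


Koszul resolution: beta_i(k)=C(n,i), n=9
C(9,2)=36, C(9,3)=84, C(9,4)=126, C(9,5)=126, C(9,6)=84
Sum=456


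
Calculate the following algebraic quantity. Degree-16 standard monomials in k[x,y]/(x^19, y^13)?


k[x,y], I = (x^19, y^13), d = 16
Need i < 19 and d-i < 13.
Range: 4 <= i <= 16.
H(16) = 13


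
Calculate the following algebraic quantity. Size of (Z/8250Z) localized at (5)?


5-primary part: 8250=5^3*66
Size=5^3=125


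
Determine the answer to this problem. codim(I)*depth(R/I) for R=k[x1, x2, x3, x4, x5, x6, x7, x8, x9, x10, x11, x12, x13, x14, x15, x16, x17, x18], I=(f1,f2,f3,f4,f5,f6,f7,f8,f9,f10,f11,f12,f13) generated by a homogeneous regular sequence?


codim=13, depth=dim(R/I)=18-13=5
Product=13*5=65


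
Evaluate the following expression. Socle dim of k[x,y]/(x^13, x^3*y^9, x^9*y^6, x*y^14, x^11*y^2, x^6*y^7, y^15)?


Socle = ann(m) = span of standard monomials u with x*u, y*u in I (staircase corners).
Minimal generators: x^13, x^11*y^2, x^9*y^6, x^6*y^7, x^3*y^9, x*y^14, y^15
Corners: y^14, x^2y^13, x^5y^8, x^8y^6, x^10y^5, x^12y
Socle dim=6


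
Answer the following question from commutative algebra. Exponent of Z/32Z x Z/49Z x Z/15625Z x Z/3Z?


Exponent = lcm of the cyclic orders; pairwise coprime => product.
2^5*7^2*5^6*3^1=32*49*15625*3=73500000


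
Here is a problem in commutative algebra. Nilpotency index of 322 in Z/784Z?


322^k mod 784:
k=1: 322
k=2: 196
k=3: 392
k=4: 0
First zero at k = 4


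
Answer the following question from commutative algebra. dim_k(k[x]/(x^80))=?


Basis: 1,x,...,x^79
dim=80


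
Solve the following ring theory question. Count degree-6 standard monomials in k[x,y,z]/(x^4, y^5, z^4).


Need i<4, j<5, k<4 with i+j+k=6.
For each i, j ranges over max(0,6-i-3)..min(4,6-i):
  i=0: j in [3,4] -> 2
  i=1: j in [2,4] -> 3
  i=2: j in [1,4] -> 4
  i=3: j in [0,3] -> 4
H(6) = 2+3+4+4 = 13


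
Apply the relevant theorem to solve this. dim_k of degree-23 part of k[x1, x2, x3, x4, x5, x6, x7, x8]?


C(d+n-1,n-1)=C(30,7)=2035800


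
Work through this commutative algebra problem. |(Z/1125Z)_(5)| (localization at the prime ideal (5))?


5-primary part: 1125=5^3*9
Size=5^3=125


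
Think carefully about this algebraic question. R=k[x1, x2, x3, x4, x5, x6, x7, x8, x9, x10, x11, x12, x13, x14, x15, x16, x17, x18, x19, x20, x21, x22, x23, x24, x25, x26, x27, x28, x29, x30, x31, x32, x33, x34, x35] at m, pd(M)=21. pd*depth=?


pd+depth=35
depth=35-21=14
pd*depth=21*14=294


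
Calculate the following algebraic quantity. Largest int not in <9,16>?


gcd(9,16)=1 => F=ab-a-b=9*16-9-16=144-25=119


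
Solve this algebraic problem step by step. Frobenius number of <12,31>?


gcd(12,31)=1 => F=ab-a-b=12*31-12-31=372-43=329


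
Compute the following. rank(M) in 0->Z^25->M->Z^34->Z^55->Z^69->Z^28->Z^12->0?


Alt sum=0:
(-1)^0*25 + (-1)^1*? + (-1)^2*34 + (-1)^3*55 + (-1)^4*69 + (-1)^5*28 + (-1)^6*12=0
rank(M)=57


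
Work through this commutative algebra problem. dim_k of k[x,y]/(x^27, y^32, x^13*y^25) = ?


k[x,y]/I, I = (x^27, y^32, x^13*y^25)
Rect: 27x32=864. Corner: (27-13)x(32-25)=98.
dim = 864-98 = 766


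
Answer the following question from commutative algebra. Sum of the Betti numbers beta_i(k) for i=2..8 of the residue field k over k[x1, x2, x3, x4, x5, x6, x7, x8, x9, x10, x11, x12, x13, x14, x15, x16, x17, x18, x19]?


Koszul resolution: beta_i(k)=C(n,i), n=19
C(19,2)=171, C(19,3)=969, C(19,4)=3876, C(19,5)=11628, C(19,6)=27132, C(19,7)=50388, C(19,8)=75582
Sum=169746


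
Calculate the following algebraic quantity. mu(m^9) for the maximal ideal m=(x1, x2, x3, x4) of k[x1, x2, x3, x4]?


Graded Nakayama: mu(m^d) = dim_k (m^d/m^(d+1)) = #degree-9 monomials in 4 vars
C(n+d-1,d)=C(12,9)=220


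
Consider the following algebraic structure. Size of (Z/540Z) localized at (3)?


3-primary part: 540=3^3*20
Size=3^3=27


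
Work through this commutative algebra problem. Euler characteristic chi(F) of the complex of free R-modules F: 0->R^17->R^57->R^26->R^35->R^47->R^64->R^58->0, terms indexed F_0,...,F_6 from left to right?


chi = sum (-1)^i * rank:
(-1)^0*17=17
(-1)^1*57=-57
(-1)^2*26=26
(-1)^3*35=-35
(-1)^4*47=47
(-1)^5*64=-64
(-1)^6*58=58
chi=-8


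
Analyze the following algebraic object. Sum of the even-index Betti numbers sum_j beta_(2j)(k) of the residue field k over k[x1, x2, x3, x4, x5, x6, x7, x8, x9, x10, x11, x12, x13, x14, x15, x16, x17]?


Koszul resolution: beta_i(k)=C(n,i), n=17
sum_even C(17,i) = 2^(n-1) = 2^16 = 65536


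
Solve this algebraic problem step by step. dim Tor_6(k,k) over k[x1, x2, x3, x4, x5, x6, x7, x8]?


Koszul: C(n,i)=C(8,6)=28


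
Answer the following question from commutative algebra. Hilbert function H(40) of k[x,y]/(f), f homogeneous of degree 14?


H(t)=d for t>=d-1.
d=14, t=40
H(40)=14


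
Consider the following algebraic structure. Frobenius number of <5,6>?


gcd(5,6)=1 => F=ab-a-b=5*6-5-6=30-11=19


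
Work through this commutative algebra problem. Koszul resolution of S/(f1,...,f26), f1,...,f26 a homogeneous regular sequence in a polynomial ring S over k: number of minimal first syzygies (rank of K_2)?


Regular sequence => Koszul complex is the minimal free resolution.
Syz_1 minimally generated by Koszul relations f_i*e_j - f_j*e_i (i<j): mu(Syz_1) = beta_2 = C(m,2) = m(m-1)/2
m=26
26*25/2 = 325


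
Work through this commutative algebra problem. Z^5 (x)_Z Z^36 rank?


rank(M(x)N) = rank(M)*rank(N)
5*36 = 180


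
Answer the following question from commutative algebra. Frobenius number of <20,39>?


gcd(20,39)=1 => F=ab-a-b=20*39-20-39=780-59=721


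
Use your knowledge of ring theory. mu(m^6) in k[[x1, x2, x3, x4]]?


C(n+d-1,d)=C(9,6)=84


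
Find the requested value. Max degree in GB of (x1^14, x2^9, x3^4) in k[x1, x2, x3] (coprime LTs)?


Pure powers, coprime LTs => already GB.
Degrees: 14, 9, 4
Max=14


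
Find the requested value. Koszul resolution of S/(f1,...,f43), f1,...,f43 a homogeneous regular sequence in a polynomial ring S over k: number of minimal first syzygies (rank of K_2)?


Regular sequence => Koszul complex is the minimal free resolution.
Syz_1 minimally generated by Koszul relations f_i*e_j - f_j*e_i (i<j): mu(Syz_1) = beta_2 = C(m,2) = m(m-1)/2
m=43
43*42/2 = 903


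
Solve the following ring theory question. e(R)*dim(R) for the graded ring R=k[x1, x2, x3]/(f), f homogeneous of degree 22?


e(R)=deg(f)=22, dim(R)=3-1=2
e*dim=22*2=44


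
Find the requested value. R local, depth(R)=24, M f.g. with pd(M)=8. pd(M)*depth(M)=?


pd+depth=24
depth=24-8=16
pd*depth=8*16=128


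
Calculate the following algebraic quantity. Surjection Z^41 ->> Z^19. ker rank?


rank(ker) = 41-19 = 22


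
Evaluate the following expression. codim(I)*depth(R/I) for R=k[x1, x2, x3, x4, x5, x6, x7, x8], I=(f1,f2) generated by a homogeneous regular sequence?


codim=2, depth=dim(R/I)=8-2=6
Product=2*6=12


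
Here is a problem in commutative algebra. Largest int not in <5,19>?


gcd(5,19)=1 => F=ab-a-b=5*19-5-19=95-24=71


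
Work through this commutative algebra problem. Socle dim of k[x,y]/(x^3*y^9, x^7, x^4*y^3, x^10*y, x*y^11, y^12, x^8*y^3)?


Socle = ann(m) = span of standard monomials u with x*u, y*u in I (staircase corners).
Redundant generators: x^8*y^3, x^10*y
Minimal generators: x^7, x^4*y^3, x^3*y^9, x*y^11, y^12
Corners: y^11, x^2y^10, x^3y^8, x^6y^2
Socle dim=4


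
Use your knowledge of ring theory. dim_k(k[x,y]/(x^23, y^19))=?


Basis: x^i*y^j, i<23, j<19
23*19=437


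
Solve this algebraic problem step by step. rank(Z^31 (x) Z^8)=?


rank(M(x)N) = rank(M)*rank(N)
31*8 = 248


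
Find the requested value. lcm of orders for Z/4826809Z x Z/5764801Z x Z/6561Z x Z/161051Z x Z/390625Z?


Exponent = lcm of the cyclic orders; pairwise coprime => product.
13^6*7^8*3^8*11^5*5^8=4826809*5764801*6561*161051*390625=11485183336988787793163671875


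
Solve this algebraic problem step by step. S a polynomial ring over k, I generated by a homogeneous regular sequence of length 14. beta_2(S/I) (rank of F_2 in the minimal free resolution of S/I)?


Regular sequence => Koszul complex is the minimal free resolution.
Syz_1 minimally generated by Koszul relations f_i*e_j - f_j*e_i (i<j): mu(Syz_1) = beta_2 = C(m,2) = m(m-1)/2
m=14
14*13/2 = 91


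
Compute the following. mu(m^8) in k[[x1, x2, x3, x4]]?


C(n+d-1,d)=C(11,8)=165


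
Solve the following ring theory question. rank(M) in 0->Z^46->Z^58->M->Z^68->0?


Alt sum=0:
(-1)^0*46 + (-1)^1*58 + (-1)^2*? + (-1)^3*68=0
rank(M)=80


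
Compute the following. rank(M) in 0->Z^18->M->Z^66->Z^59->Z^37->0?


Alt sum=0:
(-1)^0*18 + (-1)^1*? + (-1)^2*66 + (-1)^3*59 + (-1)^4*37=0
rank(M)=62


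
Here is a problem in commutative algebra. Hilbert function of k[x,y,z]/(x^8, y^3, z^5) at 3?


Need i<8, j<3, k<5 with i+j+k=3.
For each i, j ranges over max(0,3-i-4)..min(2,3-i):
  i=0: j in [0,2] -> 3
  i=1: j in [0,2] -> 3
  i=2: j in [0,1] -> 2
  i=3: j in [0,0] -> 1
H(3) = 3+3+2+1 = 9


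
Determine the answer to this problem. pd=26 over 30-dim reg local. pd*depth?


pd+depth=30
depth=30-26=4
pd*depth=26*4=104


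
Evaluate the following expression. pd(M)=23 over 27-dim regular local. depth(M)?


pd+depth=depth(R)=27
depth=27-23=4


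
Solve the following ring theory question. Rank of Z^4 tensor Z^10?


rank(M(x)N) = rank(M)*rank(N)
4*10 = 40


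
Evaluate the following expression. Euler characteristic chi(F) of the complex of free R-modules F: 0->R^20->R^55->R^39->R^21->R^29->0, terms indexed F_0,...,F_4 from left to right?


chi = sum (-1)^i * rank:
(-1)^0*20=20
(-1)^1*55=-55
(-1)^2*39=39
(-1)^3*21=-21
(-1)^4*29=29
chi=12


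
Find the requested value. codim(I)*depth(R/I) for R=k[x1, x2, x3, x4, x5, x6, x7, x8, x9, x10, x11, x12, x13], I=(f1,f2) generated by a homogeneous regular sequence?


codim=2, depth=dim(R/I)=13-2=11
Product=2*11=22


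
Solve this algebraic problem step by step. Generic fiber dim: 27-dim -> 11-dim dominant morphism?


dim(fiber)=dim(X)-dim(Y)=27-11=16


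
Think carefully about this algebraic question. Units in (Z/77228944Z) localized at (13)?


Local ring = Z/4826809Z.
phi(4826809) = 13^5*(13-1) = 4455516


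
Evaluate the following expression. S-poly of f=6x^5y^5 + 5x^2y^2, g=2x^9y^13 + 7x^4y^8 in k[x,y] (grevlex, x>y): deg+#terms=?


LT(f)=6x^5y^5, LT(g)=2x^9y^13
lcm(LM)=x^9y^13
S(f,g) (scaled by 12 to clear denominators) = 2x^4y^8*f - 6*g = 10x^6y^10 - 42x^4y^8
2 terms, deg 16.
16+2=18


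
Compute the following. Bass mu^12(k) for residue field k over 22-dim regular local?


C(n,i)=C(22,12)=646646


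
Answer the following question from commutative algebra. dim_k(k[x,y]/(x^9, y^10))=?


Basis: x^i*y^j, i<9, j<10
9*10=90


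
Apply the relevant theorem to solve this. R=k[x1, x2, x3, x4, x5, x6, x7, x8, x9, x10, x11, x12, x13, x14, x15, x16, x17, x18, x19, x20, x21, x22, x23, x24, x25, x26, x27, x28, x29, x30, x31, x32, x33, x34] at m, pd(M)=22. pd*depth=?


pd+depth=34
depth=34-22=12
pd*depth=22*12=264


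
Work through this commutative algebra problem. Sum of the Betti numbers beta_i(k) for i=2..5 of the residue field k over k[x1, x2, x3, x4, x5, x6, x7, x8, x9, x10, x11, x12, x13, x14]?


Koszul resolution: beta_i(k)=C(n,i), n=14
C(14,2)=91, C(14,3)=364, C(14,4)=1001, C(14,5)=2002
Sum=3458


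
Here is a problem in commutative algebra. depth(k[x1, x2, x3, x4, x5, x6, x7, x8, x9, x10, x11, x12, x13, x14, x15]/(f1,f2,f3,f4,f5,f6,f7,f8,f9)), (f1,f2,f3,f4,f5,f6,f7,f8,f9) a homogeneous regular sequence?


depth(R)=15
depth(R/I)=15-9=6


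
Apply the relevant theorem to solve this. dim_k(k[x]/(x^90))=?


Basis: 1,x,...,x^89
dim=90


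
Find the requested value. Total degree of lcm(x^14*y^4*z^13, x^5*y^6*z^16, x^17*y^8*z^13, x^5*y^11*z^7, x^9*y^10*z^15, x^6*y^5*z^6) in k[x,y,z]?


lcm = componentwise max:
x: max(14,5,17,5,9,6)=17
y: max(4,6,8,11,10,5)=11
z: max(13,16,13,7,15,6)=16
Total=17+11+16=44


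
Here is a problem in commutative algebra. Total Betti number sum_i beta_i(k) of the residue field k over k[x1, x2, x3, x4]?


Koszul resolution: beta_i(k)=C(n,i), n=4
sum_i C(4,i) = 2^4 = 16


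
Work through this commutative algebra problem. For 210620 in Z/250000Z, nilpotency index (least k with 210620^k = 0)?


210620^k mod 250000:
k=1: 210620
k=2: 34400
k=3: 78000
k=4: 110000
k=5: 200000
k=6: 0
First zero at k = 6


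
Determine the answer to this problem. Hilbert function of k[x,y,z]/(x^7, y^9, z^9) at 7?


Need i<7, j<9, k<9 with i+j+k=7.
For each i, j ranges over max(0,7-i-8)..min(8,7-i):
  i=0: j in [0,7] -> 8
  i=1: j in [0,6] -> 7
  i=2: j in [0,5] -> 6
  i=3: j in [0,4] -> 5
  i=4: j in [0,3] -> 4
  i=5: j in [0,2] -> 3
  i=6: j in [0,1] -> 2
H(7) = 8+7+6+5+4+3+2 = 35


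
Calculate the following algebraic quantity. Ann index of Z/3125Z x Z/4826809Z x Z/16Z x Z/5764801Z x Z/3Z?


Exponent = lcm of the cyclic orders; pairwise coprime => product.
5^5*13^6*2^4*7^8*3^1=3125*4826809*16*5764801*3=4173839002501350000


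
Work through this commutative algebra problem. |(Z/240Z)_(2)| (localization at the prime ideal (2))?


2-primary part: 240=2^4*15
Size=2^4=16


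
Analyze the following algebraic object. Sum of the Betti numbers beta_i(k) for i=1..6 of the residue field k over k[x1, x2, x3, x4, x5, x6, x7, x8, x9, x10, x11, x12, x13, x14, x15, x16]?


Koszul resolution: beta_i(k)=C(n,i), n=16
C(16,1)=16, C(16,2)=120, C(16,3)=560, C(16,4)=1820, C(16,5)=4368, C(16,6)=8008
Sum=14892


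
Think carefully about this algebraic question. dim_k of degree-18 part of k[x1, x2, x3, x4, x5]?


C(d+n-1,n-1)=C(22,4)=7315


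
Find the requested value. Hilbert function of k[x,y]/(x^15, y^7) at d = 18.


k[x,y], I = (x^15, y^7), d = 18
Need i < 15 and d-i < 7.
Range: 12 <= i <= 14.
H(18) = 3


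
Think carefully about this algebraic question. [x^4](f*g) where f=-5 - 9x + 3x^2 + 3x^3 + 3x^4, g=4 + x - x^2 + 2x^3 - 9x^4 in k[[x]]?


[x^4] = sum a_i*b_j, i+j=4
  -5*-9=45
  -9*2=-18
  3*-1=-3
  3*1=3
  3*4=12
Sum=39


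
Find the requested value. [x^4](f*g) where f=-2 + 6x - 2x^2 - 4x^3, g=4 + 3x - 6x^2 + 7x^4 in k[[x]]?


[x^4] = sum a_i*b_j, i+j=4
  -2*7=-14
  -2*-6=12
  -4*3=-12
Sum=-14


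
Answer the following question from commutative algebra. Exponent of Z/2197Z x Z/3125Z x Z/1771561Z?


Exponent = lcm of the cyclic orders; pairwise coprime => product.
13^3*5^5*11^6=2197*3125*1771561=12162873490625


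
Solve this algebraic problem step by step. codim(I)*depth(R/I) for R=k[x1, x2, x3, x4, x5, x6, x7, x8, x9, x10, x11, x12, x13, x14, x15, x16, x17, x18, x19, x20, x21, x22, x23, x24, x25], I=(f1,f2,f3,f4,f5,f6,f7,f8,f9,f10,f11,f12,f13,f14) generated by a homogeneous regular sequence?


codim=14, depth=dim(R/I)=25-14=11
Product=14*11=154


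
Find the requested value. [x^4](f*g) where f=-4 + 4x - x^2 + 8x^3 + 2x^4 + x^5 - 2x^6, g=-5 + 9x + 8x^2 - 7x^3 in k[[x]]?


[x^4] = sum a_i*b_j, i+j=4
  4*-7=-28
  -1*8=-8
  8*9=72
  2*-5=-10
Sum=26


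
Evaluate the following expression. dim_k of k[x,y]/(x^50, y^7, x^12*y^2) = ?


k[x,y]/I, I = (x^50, y^7, x^12*y^2)
Rect: 50x7=350. Corner: (50-12)x(7-2)=190.
dim = 350-190 = 160


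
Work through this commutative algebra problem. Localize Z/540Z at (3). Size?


3-primary part: 540=3^3*20
Size=3^3=27


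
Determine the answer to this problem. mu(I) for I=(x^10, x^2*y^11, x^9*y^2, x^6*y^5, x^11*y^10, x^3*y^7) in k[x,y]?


Remove redundant (divisible by others).
x^11*y^10 redundant.
Min: x^10, x^9*y^2, x^6*y^5, x^3*y^7, x^2*y^11
Count=5


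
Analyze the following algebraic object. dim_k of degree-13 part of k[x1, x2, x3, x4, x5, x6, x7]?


C(d+n-1,n-1)=C(19,6)=27132


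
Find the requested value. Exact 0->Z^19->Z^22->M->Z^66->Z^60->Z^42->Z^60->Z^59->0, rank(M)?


Alt sum=0:
(-1)^0*19 + (-1)^1*22 + (-1)^2*? + (-1)^3*66 + (-1)^4*60 + (-1)^5*42 + (-1)^6*60 + (-1)^7*59=0
rank(M)=50


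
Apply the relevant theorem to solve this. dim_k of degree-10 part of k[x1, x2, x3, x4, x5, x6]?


C(d+n-1,n-1)=C(15,5)=3003


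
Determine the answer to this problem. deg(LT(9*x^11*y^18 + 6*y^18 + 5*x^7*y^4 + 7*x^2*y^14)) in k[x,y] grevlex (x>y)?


LT: 9*x^11*y^18
deg_x=11, deg_y=18
Total=11+18=29


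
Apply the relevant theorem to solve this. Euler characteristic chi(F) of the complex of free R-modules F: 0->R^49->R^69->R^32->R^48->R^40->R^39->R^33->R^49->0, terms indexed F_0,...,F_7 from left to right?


chi = sum (-1)^i * rank:
(-1)^0*49=49
(-1)^1*69=-69
(-1)^2*32=32
(-1)^3*48=-48
(-1)^4*40=40
(-1)^5*39=-39
(-1)^6*33=33
(-1)^7*49=-49
chi=-51


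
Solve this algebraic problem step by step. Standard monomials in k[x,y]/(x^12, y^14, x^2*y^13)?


k[x,y]/I, I = (x^12, y^14, x^2*y^13)
Rect: 12x14=168. Corner: (12-2)x(14-13)=10.
dim = 168-10 = 158


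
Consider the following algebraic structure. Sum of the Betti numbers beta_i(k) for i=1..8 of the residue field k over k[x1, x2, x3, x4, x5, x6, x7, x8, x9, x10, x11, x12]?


Koszul resolution: beta_i(k)=C(n,i), n=12
C(12,1)=12, C(12,2)=66, C(12,3)=220, C(12,4)=495, C(12,5)=792, C(12,6)=924, C(12,7)=792, C(12,8)=495
Sum=3796


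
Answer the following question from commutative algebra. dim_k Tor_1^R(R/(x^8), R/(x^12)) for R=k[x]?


Tor_1(R/I,R/J)=(I cap J)/IJ=(x^12)/(x^20)
dim=20-12=min(8,12)=8


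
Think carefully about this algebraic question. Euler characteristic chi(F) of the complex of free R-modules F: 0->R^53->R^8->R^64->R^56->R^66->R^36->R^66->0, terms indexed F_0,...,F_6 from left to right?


chi = sum (-1)^i * rank:
(-1)^0*53=53
(-1)^1*8=-8
(-1)^2*64=64
(-1)^3*56=-56
(-1)^4*66=66
(-1)^5*36=-36
(-1)^6*66=66
chi=149


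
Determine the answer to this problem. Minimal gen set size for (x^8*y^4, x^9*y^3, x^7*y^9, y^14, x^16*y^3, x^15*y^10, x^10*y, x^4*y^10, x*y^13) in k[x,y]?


Remove redundant (divisible by others).
x^16*y^3 redundant.
x^15*y^10 redundant.
Min: x^10*y, x^9*y^3, x^8*y^4, x^7*y^9, x^4*y^10, x*y^13, y^14
Count=7


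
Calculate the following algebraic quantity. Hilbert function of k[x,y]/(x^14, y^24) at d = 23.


k[x,y], I = (x^14, y^24), d = 23
Need i < 14 and d-i < 24.
Range: 0 <= i <= 13.
H(23) = 14


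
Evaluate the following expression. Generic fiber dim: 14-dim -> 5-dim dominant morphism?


dim(fiber)=dim(X)-dim(Y)=14-5=9


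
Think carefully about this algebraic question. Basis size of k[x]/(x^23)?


Basis: 1,x,...,x^22
dim=23


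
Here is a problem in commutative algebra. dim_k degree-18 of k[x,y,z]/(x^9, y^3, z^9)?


Need i<9, j<3, k<9 with i+j+k=18.
For each i, j ranges over max(0,18-i-8)..min(2,18-i):
  i=0: j in [10,2] -> 0
  i=1: j in [9,2] -> 0
  i=2: j in [8,2] -> 0
  i=3: j in [7,2] -> 0
  i=4: j in [6,2] -> 0
  i=5: j in [5,2] -> 0
  i=6: j in [4,2] -> 0
  i=7: j in [3,2] -> 0
  i=8: j in [2,2] -> 1
H(18) = 0+0+0+0+0+0+0+0+1 = 1


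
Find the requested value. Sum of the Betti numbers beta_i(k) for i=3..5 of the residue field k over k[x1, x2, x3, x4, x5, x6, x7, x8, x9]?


Koszul resolution: beta_i(k)=C(n,i), n=9
C(9,3)=84, C(9,4)=126, C(9,5)=126
Sum=336


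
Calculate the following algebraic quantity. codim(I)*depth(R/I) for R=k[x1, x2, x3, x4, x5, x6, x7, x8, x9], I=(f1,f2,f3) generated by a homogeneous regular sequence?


codim=3, depth=dim(R/I)=9-3=6
Product=3*6=18


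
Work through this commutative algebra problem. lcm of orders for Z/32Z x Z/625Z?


Exponent = lcm of the cyclic orders; pairwise coprime => product.
2^5*5^4=32*625=20000


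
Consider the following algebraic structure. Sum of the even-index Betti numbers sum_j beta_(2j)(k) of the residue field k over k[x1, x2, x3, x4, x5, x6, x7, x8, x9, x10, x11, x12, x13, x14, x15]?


Koszul resolution: beta_i(k)=C(n,i), n=15
sum_even C(15,i) = 2^(n-1) = 2^14 = 16384


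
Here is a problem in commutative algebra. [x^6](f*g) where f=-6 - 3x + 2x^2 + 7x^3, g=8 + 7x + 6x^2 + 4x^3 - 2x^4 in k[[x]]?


[x^6] = sum a_i*b_j, i+j=6
  2*-2=-4
  7*4=28
Sum=24


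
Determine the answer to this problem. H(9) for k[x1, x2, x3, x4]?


C(d+n-1,n-1)=C(12,3)=220


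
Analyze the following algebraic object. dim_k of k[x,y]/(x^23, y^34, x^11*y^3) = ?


k[x,y]/I, I = (x^23, y^34, x^11*y^3)
Rect: 23x34=782. Corner: (23-11)x(34-3)=372.
dim = 782-372 = 410


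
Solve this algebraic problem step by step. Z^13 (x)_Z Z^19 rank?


rank(M(x)N) = rank(M)*rank(N)
13*19 = 247


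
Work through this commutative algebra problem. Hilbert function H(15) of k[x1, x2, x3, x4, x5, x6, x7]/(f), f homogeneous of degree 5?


C(21,6)-C(16,6)=54264-8008=46256


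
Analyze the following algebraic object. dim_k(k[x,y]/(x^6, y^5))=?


Basis: x^i*y^j, i<6, j<5
6*5=30
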